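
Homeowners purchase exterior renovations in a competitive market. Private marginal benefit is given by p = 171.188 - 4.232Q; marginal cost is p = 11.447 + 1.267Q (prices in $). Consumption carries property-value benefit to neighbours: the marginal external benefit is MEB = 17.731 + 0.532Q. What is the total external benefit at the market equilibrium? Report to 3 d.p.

Market equilibrium (private): 11.447 + 1.267Q = 171.188 - 4.232Q → Q_m = 29.0491.
Total external benefit = ∫₀^{Q_m} (17.731 + 0.532Q) dQ = 17.731×29.0491 + ½×0.532×29.0491² = 739.5337.

$739.534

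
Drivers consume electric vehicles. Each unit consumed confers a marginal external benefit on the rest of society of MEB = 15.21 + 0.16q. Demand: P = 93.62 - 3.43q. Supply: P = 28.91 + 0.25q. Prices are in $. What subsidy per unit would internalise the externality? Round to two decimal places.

subsidy = $18.84 per unit

Social marginal benefit = demand + MEB = 108.83 - 3.27q.
Set SMB = MC: 108.83 - 3.27q = 28.91 + 0.25q → q* = 22.7045.
The Pigouvian subsidy equals MEB at q*: 15.21 + 0.16×22.7045 = 18.8427.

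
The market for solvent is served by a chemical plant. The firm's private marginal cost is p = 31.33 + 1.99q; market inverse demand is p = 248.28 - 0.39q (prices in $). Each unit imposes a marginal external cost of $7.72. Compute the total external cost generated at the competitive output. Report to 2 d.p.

$703.72

Market equilibrium (private): 31.33 + 1.99q = 248.28 - 0.39q → q_m = 91.1555.
Total external cost = MEC × q_m = 7.72 × 91.1555 = 703.7205.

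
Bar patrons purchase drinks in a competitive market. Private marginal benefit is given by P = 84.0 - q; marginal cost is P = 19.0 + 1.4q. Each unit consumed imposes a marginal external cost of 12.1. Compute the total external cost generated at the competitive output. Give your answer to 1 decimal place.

327.7

Market equilibrium (private): 19.0 + 1.4q = 84.0 - q → q_m = 27.0833.
Total external cost = MEC × q_m = 12.1 × 27.0833 = 327.7079.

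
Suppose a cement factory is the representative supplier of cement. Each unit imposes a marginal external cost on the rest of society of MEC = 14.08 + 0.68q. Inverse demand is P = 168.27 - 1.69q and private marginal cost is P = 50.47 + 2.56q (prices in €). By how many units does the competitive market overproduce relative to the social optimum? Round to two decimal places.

6.68 units

Market equilibrium (private): 50.47 + 2.56q = 168.27 - 1.69q → q_m = 27.7176.
Social marginal cost = private MC + MEC = 64.55 + 3.24q.
Set SMC = demand: 64.55 + 3.24q = 168.27 - 1.69q → q* = 21.0385.
Gap = |27.7176 − 21.0385| = 6.6791.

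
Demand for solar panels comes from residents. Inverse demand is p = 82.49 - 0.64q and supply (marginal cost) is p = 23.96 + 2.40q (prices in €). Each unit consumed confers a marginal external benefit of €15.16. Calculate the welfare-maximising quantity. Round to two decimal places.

Social marginal benefit = demand + MEB = 97.65 - 0.64q.
Set SMB = MC: 97.65 - 0.64q = 23.96 + 2.40q → q* = 24.2401.

q* = 24.24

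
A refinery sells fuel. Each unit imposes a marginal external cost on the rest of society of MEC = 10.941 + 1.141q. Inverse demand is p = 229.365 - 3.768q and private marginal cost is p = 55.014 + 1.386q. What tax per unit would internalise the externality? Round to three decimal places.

Social marginal cost = private MC + MEC = 65.955 + 2.527q.
Set SMC = demand: 65.955 + 2.527q = 229.365 - 3.768q → q* = 25.9587.
The Pigouvian tax equals MEC at q*: 10.941 + 1.141×25.9587 = 40.5599.

tax = 40.560 per unit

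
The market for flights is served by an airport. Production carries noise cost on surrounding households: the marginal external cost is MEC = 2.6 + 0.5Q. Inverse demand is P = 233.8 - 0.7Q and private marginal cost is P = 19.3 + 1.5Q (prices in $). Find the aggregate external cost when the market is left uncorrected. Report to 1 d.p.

$2630.1

Market equilibrium (private): 19.3 + 1.5Q = 233.8 - 0.7Q → Q_m = 97.5000.
Total external cost = ∫₀^{Q_m} (2.6 + 0.5Q) dQ = 2.6×97.5000 + ½×0.5×97.5000² = 2630.0625.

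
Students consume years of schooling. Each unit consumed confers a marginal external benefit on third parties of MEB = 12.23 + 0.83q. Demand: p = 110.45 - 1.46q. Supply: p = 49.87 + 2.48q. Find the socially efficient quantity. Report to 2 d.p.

Social marginal benefit = demand + MEB = 122.68 - 0.63q.
Set SMB = MC: 122.68 - 0.63q = 49.87 + 2.48q → q* = 23.4116.

q* = 23.41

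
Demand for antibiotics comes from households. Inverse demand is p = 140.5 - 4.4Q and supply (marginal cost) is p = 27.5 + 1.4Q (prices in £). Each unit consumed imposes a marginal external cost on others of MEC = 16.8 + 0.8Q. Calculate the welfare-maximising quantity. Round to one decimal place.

Social marginal benefit = demand − MEC = 123.7 - 5.2Q.
Set SMB = MC: 123.7 - 5.2Q = 27.5 + 1.4Q → Q* = 14.5758.

Q* = 14.6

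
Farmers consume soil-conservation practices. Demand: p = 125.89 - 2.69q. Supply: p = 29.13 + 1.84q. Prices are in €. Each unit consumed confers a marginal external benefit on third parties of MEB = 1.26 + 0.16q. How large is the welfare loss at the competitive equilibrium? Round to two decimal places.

DWL = €2.50

Market equilibrium (private): 29.13 + 1.84q = 125.89 - 2.69q → q_m = 21.3598.
Social marginal benefit = demand + MEB = 127.15 - 2.53q.
Set SMB = MC: 127.15 - 2.53q = 29.13 + 1.84q → q* = 22.4302.
Height of the DWL triangle at q_m is SMB(q_m) − MC(q_m) = MEB(q_m) = 4.6776.
DWL = ½ × 1.0704 × 4.6776 = 2.5035.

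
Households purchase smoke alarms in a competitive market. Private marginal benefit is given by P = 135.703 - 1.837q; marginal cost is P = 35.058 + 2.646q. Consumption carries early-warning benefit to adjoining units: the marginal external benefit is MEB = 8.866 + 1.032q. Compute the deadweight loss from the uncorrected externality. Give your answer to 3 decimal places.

Market equilibrium (private): 35.058 + 2.646q = 135.703 - 1.837q → q_m = 22.4504.
Social marginal benefit = demand + MEB = 144.569 - 0.805q.
Set SMB = MC: 144.569 - 0.805q = 35.058 + 2.646q → q* = 31.7331.
The loss is the area between SMB and MC from q* to q_m; with linear curves that's a triangle of height MEB(q_m).
DWL = ½ × 9.2827 × 32.0348 = 148.6847.

DWL = 148.685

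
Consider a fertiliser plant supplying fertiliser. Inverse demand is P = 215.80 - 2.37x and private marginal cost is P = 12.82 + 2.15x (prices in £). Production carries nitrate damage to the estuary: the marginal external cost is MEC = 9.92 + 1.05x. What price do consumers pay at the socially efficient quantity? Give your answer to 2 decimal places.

P = £133.65

Social marginal cost = private MC + MEC = 22.74 + 3.20x.
Set SMC = demand: 22.74 + 3.20x = 215.80 - 2.37x → x* = 34.6607.
Consumer price on the demand curve at x*: 215.80 − 2.37×34.6607 = 133.6541.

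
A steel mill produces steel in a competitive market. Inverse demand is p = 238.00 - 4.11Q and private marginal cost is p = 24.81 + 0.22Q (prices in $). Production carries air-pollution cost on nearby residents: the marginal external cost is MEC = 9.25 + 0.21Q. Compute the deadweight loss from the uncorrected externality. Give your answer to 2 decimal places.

DWL = $42.26

Market equilibrium (private): 24.81 + 0.22Q = 238.00 - 4.11Q → Q_m = 49.2356.
Social marginal cost = private MC + MEC = 34.06 + 0.43Q.
Set SMC = demand: 34.06 + 0.43Q = 238.00 - 4.11Q → Q* = 44.9207.
The welfare-loss triangle has base |Q_m − Q*| and height MEC(Q_m) (the vertical gap between SMC and demand is zero at Q* and MEC at Q_m).
DWL = ½ × 4.3149 × 19.5895 = 42.2634.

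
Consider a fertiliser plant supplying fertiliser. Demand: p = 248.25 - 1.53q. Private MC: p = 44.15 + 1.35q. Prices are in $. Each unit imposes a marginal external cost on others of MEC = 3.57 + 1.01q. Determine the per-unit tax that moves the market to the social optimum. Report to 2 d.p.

Social marginal cost = private MC + MEC = 47.72 + 2.36q.
Set SMC = demand: 47.72 + 2.36q = 248.25 - 1.53q → q* = 51.5501.
The Pigouvian tax equals MEC at q*: 3.57 + 1.01×51.5501 = 55.6356.

tax = $55.64 per unit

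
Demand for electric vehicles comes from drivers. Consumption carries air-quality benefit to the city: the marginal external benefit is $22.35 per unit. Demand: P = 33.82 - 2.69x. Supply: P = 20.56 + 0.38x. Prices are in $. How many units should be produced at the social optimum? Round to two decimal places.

x* = 11.60

Social marginal benefit = demand + MEB = 56.17 - 2.69x.
Set SMB = MC: 56.17 - 2.69x = 20.56 + 0.38x → x* = 11.5993.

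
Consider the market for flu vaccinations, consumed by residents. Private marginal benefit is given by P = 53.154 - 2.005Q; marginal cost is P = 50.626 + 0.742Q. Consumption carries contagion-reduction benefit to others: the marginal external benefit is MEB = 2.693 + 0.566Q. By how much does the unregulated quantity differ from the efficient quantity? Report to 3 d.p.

1.474 units

Market equilibrium (private): 50.626 + 0.742Q = 53.154 - 2.005Q → Q_m = 0.9203.
Social marginal benefit = demand + MEB = 55.847 - 1.439Q.
Set SMB = MC: 55.847 - 1.439Q = 50.626 + 0.742Q → Q* = 2.3939.
Gap = |0.9203 − 2.3939| = 1.4736.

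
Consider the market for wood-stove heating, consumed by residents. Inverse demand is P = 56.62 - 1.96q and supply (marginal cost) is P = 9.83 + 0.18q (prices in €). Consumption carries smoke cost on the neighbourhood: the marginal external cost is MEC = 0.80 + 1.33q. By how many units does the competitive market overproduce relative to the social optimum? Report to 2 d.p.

8.61 units

Market equilibrium (private): 9.83 + 0.18q = 56.62 - 1.96q → q_m = 21.8645.
Social marginal benefit = demand − MEC = 55.82 - 3.29q.
Set SMB = MC: 55.82 - 3.29q = 9.83 + 0.18q → q* = 13.2536.
Gap = |21.8645 − 13.2536| = 8.6109.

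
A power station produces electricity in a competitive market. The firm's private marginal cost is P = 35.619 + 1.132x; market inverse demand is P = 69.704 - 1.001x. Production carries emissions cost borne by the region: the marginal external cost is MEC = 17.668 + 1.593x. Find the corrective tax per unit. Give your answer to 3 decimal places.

tax = 24.687 per unit

Social marginal cost = private MC + MEC = 53.287 + 2.725x.
Set SMC = demand: 53.287 + 2.725x = 69.704 - 1.001x → x* = 4.4061.
The Pigouvian tax equals MEC at x*: 17.668 + 1.593×4.4061 = 24.6869.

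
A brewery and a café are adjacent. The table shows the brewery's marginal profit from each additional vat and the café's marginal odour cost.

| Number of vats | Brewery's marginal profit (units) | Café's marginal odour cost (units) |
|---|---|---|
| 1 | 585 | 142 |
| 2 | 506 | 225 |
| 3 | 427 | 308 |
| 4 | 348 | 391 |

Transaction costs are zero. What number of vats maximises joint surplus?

Bargaining reaches the level where marginal profit last exceeds marginal odour cost.
That holds through level 3 (427 ≥ 308) but not at 4 (348 < 391).

3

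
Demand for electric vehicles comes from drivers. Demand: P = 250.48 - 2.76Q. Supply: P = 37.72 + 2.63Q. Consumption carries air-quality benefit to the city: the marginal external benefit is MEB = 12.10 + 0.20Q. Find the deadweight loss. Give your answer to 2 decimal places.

DWL = 38.51

Market equilibrium (private): 37.72 + 2.63Q = 250.48 - 2.76Q → Q_m = 39.4731.
Social marginal benefit = demand + MEB = 262.58 - 2.56Q.
Set SMB = MC: 262.58 - 2.56Q = 37.72 + 2.63Q → Q* = 43.3256.
Between Q* and Q_m the wedge SMB − MC runs linearly from 0 to MEB(Q_m), so the loss is a triangle.
DWL = ½ × 3.8525 × 19.9946 = 38.5146.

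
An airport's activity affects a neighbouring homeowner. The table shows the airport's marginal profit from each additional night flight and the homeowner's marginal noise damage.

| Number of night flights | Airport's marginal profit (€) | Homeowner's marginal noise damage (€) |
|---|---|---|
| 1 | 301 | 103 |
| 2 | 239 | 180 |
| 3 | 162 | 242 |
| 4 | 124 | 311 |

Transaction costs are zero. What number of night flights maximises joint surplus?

2

Bargaining reaches the level where marginal profit last exceeds marginal noise damage.
That holds through level 2 (239 ≥ 180) but not at 3 (162 < 242).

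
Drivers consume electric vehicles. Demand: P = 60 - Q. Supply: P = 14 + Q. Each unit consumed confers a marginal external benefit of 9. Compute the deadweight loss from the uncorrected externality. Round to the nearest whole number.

Market equilibrium (private): 14 + Q = 60 - Q → Q_m = 23.0000.
Social marginal benefit = demand + MEB = 69 - Q.
Set SMB = MC: 69 - Q = 14 + Q → Q* = 27.5000.
The loss is the area between SMB and MC from Q* to Q_m; with linear curves that's a triangle of height MEB(Q_m).
DWL = ½ × 4.5000 × 9.0000 = 20.2500.

DWL = 20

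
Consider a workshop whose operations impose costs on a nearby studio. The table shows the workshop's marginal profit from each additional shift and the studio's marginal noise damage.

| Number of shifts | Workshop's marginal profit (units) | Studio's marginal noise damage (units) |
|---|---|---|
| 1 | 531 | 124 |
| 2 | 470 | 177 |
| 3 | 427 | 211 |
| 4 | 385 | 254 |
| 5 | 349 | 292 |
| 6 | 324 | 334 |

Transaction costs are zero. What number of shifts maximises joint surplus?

5

Bargaining reaches the level where marginal profit last exceeds marginal noise damage.
That holds through level 5 (349 ≥ 292) but not at 6 (324 < 334).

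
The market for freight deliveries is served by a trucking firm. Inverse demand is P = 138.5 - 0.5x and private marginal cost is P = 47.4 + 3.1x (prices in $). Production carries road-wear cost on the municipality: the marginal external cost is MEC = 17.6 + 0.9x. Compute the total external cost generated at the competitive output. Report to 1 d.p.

Market equilibrium (private): 47.4 + 3.1x = 138.5 - 0.5x → x_m = 25.3056.
Total external cost = ∫₀^{x_m} (17.6 + 0.9x) dx = 17.6×25.3056 + ½×0.9×25.3056² = 733.5466.

$733.5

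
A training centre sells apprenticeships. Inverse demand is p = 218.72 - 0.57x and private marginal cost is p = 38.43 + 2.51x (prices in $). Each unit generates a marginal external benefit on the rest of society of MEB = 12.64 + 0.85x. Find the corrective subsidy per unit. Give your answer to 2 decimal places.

Social marginal cost = private MC − MEB = 25.79 + 1.66x.
Set SMC = demand: 25.79 + 1.66x = 218.72 - 0.57x → x* = 86.5157.
The Pigouvian subsidy equals MEB at x*: 12.64 + 0.85×86.5157 = 86.1783.

subsidy = $86.18 per unit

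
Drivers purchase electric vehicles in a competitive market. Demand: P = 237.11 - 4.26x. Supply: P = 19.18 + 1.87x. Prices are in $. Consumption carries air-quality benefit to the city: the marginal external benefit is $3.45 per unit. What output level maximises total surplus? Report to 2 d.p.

x* = 36.11

Social marginal benefit = demand + MEB = 240.56 - 4.26x.
Set SMB = MC: 240.56 - 4.26x = 19.18 + 1.87x → x* = 36.1142.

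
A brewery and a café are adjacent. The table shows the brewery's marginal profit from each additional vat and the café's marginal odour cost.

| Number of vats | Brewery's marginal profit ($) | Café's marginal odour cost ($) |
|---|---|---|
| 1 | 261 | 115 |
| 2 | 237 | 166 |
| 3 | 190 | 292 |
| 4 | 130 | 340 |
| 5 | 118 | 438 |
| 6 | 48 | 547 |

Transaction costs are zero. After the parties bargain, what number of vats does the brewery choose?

2

Bargaining reaches the level where marginal profit last exceeds marginal odour cost.
That holds through level 2 (237 ≥ 166) but not at 3 (190 < 292).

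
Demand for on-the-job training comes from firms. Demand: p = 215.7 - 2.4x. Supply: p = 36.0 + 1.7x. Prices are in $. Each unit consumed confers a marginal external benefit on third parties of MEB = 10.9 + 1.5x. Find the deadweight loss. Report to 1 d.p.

DWL = $1129.7

Market equilibrium (private): 36.0 + 1.7x = 215.7 - 2.4x → x_m = 43.8293.
Social marginal benefit = demand + MEB = 226.6 - 0.9x.
Set SMB = MC: 226.6 - 0.9x = 36.0 + 1.7x → x* = 73.3077.
The loss is the area between SMB and MC from x* to x_m; with linear curves that's a triangle of height MEB(x_m).
DWL = ½ × 29.4784 × 76.6439 = 1129.6698.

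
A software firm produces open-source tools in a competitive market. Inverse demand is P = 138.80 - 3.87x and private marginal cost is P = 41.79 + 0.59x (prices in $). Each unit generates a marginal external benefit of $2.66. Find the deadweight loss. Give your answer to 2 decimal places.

Market equilibrium (private): 41.79 + 0.59x = 138.80 - 3.87x → x_m = 21.7511.
Social marginal cost = private MC − MEB = 39.13 + 0.59x.
Set SMC = demand: 39.13 + 0.59x = 138.80 - 3.87x → x* = 22.3475.
The loss is the area between SMC and demand from x* to x_m; with linear curves that's a triangle of height MEB(x_m).
DWL = ½ × 0.5964 × 2.6600 = 0.7932.

DWL = $0.79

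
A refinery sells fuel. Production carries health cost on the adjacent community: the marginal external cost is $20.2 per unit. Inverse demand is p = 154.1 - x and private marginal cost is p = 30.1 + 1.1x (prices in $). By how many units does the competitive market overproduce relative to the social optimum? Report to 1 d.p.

9.6 units

Market equilibrium (private): 30.1 + 1.1x = 154.1 - x → x_m = 59.0476.
Social marginal cost = private MC + MEC = 50.3 + 1.1x.
Set SMC = demand: 50.3 + 1.1x = 154.1 - x → x* = 49.4286.
Gap = |59.0476 − 49.4286| = 9.6190.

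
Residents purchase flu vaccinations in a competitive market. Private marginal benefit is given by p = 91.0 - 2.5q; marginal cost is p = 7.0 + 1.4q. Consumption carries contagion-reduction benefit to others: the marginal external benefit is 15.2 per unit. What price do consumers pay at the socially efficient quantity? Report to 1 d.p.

Social marginal benefit = demand + MEB = 106.2 - 2.5q.
Set SMB = MC: 106.2 - 2.5q = 7.0 + 1.4q → q* = 25.4359.
Consumer price on the demand curve at q*: 91.0 − 2.5×25.4359 = 27.4103.

P = 27.4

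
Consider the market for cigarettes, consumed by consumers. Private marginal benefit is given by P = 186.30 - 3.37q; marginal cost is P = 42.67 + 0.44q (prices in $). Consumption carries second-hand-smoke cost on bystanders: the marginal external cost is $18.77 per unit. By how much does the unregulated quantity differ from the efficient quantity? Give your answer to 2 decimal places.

Market equilibrium (private): 42.67 + 0.44q = 186.30 - 3.37q → q_m = 37.6982.
Social marginal benefit = demand − MEC = 167.53 - 3.37q.
Set SMB = MC: 167.53 - 3.37q = 42.67 + 0.44q → q* = 32.7717.
Gap = |37.6982 − 32.7717| = 4.9265.

4.93 units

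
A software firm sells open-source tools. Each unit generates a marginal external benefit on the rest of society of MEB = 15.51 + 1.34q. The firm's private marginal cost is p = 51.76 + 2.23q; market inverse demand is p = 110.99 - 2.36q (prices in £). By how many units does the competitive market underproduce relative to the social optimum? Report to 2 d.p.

10.09 units

Market equilibrium (private): 51.76 + 2.23q = 110.99 - 2.36q → q_m = 12.9041.
Social marginal cost = private MC − MEB = 36.25 + 0.89q.
Set SMC = demand: 36.25 + 0.89q = 110.99 - 2.36q → q* = 22.9969.
Gap = |12.9041 − 22.9969| = 10.0928.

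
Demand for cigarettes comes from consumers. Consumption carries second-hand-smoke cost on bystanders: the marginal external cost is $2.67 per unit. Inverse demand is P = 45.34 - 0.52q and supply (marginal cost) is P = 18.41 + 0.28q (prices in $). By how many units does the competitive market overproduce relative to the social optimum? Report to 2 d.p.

3.34 units

Market equilibrium (private): 18.41 + 0.28q = 45.34 - 0.52q → q_m = 33.6625.
Social marginal benefit = demand − MEC = 42.67 - 0.52q.
Set SMB = MC: 42.67 - 0.52q = 18.41 + 0.28q → q* = 30.3250.
Gap = |33.6625 − 30.3250| = 3.3375.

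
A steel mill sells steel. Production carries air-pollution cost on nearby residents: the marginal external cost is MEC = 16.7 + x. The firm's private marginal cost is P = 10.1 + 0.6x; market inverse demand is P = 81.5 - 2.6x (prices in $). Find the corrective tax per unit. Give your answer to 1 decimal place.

tax = $29.7 per unit

Social marginal cost = private MC + MEC = 26.8 + 1.6x.
Set SMC = demand: 26.8 + 1.6x = 81.5 - 2.6x → x* = 13.0238.
The Pigouvian tax equals MEC at x*: 16.7 + 1.0×13.0238 = 29.7238.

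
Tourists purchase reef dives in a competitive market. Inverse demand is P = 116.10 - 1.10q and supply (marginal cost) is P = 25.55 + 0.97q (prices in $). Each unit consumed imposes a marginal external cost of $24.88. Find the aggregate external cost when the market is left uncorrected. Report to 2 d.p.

$1088.35

Market equilibrium (private): 25.55 + 0.97q = 116.10 - 1.10q → q_m = 43.7440.
Total external cost = MEC × q_m = 24.88 × 43.7440 = 1088.3507.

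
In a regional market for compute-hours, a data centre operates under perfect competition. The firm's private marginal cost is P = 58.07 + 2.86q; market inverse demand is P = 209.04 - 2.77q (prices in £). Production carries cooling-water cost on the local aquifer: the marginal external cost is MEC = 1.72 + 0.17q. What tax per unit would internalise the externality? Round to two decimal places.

tax = £6.09 per unit

Social marginal cost = private MC + MEC = 59.79 + 3.03q.
Set SMC = demand: 59.79 + 3.03q = 209.04 - 2.77q → q* = 25.7328.
The Pigouvian tax equals MEC at q*: 1.72 + 0.17×25.7328 = 6.0946.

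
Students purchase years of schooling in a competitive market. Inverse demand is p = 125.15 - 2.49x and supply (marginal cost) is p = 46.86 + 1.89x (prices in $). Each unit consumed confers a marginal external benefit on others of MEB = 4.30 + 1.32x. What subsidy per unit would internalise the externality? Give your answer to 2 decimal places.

Social marginal benefit = demand + MEB = 129.45 - 1.17x.
Set SMB = MC: 129.45 - 1.17x = 46.86 + 1.89x → x* = 26.9902.
The Pigouvian subsidy equals MEB at x*: 4.30 + 1.32×26.9902 = 39.9271.

subsidy = $39.93 per unit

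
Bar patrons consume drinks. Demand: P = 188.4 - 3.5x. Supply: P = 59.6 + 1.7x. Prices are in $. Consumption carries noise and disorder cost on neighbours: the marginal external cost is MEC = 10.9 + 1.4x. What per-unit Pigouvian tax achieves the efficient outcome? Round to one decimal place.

Social marginal benefit = demand − MEC = 177.5 - 4.9x.
Set SMB = MC: 177.5 - 4.9x = 59.6 + 1.7x → x* = 17.8636.
The Pigouvian tax equals MEC at x*: 10.9 + 1.4×17.8636 = 35.9090.

tax = $35.9 per unit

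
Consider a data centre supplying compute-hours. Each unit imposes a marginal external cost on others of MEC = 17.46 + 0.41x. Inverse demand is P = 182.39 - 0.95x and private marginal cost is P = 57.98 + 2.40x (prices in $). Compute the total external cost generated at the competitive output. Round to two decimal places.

$931.15

Market equilibrium (private): 57.98 + 2.40x = 182.39 - 0.95x → x_m = 37.1373.
Total external cost = ∫₀^{x_m} (17.46 + 0.41x) dx = 17.46×37.1373 + ½×0.41×37.1373² = 931.1490.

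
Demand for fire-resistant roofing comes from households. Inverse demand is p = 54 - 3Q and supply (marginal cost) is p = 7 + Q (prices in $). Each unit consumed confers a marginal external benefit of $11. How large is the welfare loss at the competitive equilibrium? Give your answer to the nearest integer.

Market equilibrium (private): 7 + Q = 54 - 3Q → Q_m = 11.7500.
Social marginal benefit = demand + MEB = 65 - 3Q.
Set SMB = MC: 65 - 3Q = 7 + Q → Q* = 14.5000.
Height of the DWL triangle at Q_m is SMB(Q_m) − MC(Q_m) = MEB(Q_m) = 11.0000.
DWL = ½ × 2.7500 × 11.0000 = 15.1250.

DWL = $15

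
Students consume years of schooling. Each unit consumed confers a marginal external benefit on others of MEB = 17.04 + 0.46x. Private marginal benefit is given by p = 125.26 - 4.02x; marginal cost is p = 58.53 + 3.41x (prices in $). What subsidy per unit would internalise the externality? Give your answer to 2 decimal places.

subsidy = $22.57 per unit

Social marginal benefit = demand + MEB = 142.30 - 3.56x.
Set SMB = MC: 142.30 - 3.56x = 58.53 + 3.41x → x* = 12.0187.
The Pigouvian subsidy equals MEB at x*: 17.04 + 0.46×12.0187 = 22.5686.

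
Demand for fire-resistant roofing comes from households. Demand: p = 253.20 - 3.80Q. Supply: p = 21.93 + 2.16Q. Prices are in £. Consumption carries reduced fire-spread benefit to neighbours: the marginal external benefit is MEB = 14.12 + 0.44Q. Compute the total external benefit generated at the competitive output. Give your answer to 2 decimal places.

Market equilibrium (private): 21.93 + 2.16Q = 253.20 - 3.80Q → Q_m = 38.8037.
Total external benefit = ∫₀^{Q_m} (14.12 + 0.44Q) dQ = 14.12×38.8037 + ½×0.44×38.8037² = 879.1682.

£879.17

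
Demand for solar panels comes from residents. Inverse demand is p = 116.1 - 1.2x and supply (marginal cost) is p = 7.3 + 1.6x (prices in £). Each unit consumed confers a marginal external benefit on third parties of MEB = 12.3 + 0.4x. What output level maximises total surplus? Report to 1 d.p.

x* = 50.5

Social marginal benefit = demand + MEB = 128.4 - 0.8x.
Set SMB = MC: 128.4 - 0.8x = 7.3 + 1.6x → x* = 50.4583.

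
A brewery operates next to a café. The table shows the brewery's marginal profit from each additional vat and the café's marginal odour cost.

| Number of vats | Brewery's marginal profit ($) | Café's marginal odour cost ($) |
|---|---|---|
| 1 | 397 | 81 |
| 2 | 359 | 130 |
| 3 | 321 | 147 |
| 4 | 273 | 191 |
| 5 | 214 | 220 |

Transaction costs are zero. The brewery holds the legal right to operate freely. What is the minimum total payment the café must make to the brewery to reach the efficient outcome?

$214

Left alone the brewery would choose level 5 (marginal profit stays positive).
Efficient level: k* = 4 (marginal profit ≥ marginal odour cost through 4).
The café must at least cover the brewery's forgone profit from cutting 5→4: 214 = 214.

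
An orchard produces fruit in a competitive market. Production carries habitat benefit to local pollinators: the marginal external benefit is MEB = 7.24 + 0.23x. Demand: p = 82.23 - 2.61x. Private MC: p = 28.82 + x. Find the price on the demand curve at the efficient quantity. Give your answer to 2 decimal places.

Social marginal cost = private MC − MEB = 21.58 + 0.77x.
Set SMC = demand: 21.58 + 0.77x = 82.23 - 2.61x → x* = 17.9438.
Consumer price on the demand curve at x*: 82.23 − 2.61×17.9438 = 35.3967.

P = 35.40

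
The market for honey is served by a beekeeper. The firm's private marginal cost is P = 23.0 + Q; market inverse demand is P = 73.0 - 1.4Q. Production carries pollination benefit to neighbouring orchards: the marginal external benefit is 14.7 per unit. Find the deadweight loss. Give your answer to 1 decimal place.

DWL = 45.0

Market equilibrium (private): 23.0 + Q = 73.0 - 1.4Q → Q_m = 20.8333.
Social marginal cost = private MC − MEB = 8.3 + Q.
Set SMC = demand: 8.3 + Q = 73.0 - 1.4Q → Q* = 26.9583.
The loss is the area between SMC and demand from Q* to Q_m; with linear curves that's a triangle of height MEB(Q_m).
DWL = ½ × 6.1250 × 14.7000 = 45.0188.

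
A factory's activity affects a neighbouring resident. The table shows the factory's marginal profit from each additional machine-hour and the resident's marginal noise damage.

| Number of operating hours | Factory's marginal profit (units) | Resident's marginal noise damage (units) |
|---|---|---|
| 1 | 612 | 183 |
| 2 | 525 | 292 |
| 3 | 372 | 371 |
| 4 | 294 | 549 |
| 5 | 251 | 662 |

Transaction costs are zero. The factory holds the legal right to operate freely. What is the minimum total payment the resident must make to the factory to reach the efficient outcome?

545

Left alone the factory would choose level 5 (marginal profit stays positive).
Efficient level: k* = 3 (marginal profit ≥ marginal noise damage through 3).
The resident must at least cover the factory's forgone profit from cutting 5→3: 294 + 251 = 545.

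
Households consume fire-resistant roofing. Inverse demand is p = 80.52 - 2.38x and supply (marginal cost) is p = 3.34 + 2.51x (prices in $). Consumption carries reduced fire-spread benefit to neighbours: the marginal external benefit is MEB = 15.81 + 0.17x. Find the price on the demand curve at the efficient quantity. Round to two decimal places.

Social marginal benefit = demand + MEB = 96.33 - 2.21x.
Set SMB = MC: 96.33 - 2.21x = 3.34 + 2.51x → x* = 19.7013.
Consumer price on the demand curve at x*: 80.52 − 2.38×19.7013 = 33.6309.

P = $33.63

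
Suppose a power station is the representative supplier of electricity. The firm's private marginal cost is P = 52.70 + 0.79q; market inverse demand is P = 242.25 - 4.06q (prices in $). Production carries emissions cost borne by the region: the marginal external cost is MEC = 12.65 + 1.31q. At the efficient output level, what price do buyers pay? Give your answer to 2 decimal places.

Social marginal cost = private MC + MEC = 65.35 + 2.10q.
Set SMC = demand: 65.35 + 2.10q = 242.25 - 4.06q → q* = 28.7175.
Consumer price on the demand curve at q*: 242.25 − 4.06×28.7175 = 125.6570.

P = $125.66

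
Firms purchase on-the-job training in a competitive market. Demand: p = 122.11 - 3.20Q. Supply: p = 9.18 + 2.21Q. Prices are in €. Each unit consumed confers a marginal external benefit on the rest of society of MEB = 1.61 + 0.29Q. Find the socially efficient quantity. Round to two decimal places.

Social marginal benefit = demand + MEB = 123.72 - 2.91Q.
Set SMB = MC: 123.72 - 2.91Q = 9.18 + 2.21Q → Q* = 22.3711.

Q* = 22.37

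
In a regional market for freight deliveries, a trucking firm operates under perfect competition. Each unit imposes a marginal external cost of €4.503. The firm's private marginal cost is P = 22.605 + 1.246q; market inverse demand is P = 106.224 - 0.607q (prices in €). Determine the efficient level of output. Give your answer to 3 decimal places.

Social marginal cost = private MC + MEC = 27.108 + 1.246q.
Set SMC = demand: 27.108 + 1.246q = 106.224 - 0.607q → q* = 42.6962.

q* = 42.696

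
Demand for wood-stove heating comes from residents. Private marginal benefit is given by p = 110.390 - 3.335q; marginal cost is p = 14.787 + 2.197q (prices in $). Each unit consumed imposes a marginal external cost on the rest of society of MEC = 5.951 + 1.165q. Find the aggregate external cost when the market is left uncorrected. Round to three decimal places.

Market equilibrium (private): 14.787 + 2.197q = 110.390 - 3.335q → q_m = 17.2818.
Total external cost = ∫₀^{q_m} (5.951 + 1.165q) dq = 5.951×17.2818 + ½×1.165×17.2818² = 276.8138.

$276.814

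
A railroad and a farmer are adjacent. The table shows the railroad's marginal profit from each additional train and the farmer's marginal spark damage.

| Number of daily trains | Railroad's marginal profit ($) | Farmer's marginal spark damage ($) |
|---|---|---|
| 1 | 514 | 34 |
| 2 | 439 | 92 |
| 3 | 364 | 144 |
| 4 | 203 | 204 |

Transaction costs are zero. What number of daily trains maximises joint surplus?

3

Bargaining reaches the level where marginal profit last exceeds marginal spark damage.
That holds through level 3 (364 ≥ 144) but not at 4 (203 < 204).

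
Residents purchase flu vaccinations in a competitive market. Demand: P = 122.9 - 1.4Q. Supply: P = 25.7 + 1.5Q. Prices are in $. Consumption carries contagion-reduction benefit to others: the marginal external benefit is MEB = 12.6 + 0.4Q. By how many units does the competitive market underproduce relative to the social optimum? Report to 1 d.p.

10.4 units

Market equilibrium (private): 25.7 + 1.5Q = 122.9 - 1.4Q → Q_m = 33.5172.
Social marginal benefit = demand + MEB = 135.5 - Q.
Set SMB = MC: 135.5 - Q = 25.7 + 1.5Q → Q* = 43.9200.
Gap = |33.5172 − 43.9200| = 10.4028.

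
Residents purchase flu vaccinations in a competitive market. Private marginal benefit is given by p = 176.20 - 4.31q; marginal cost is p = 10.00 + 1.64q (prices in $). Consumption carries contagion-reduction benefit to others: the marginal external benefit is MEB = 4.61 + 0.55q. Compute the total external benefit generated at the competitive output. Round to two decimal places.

Market equilibrium (private): 10.00 + 1.64q = 176.20 - 4.31q → q_m = 27.9328.
Total external benefit = ∫₀^{q_m} (4.61 + 0.55q) dq = 4.61×27.9328 + ½×0.55×27.9328² = 343.3366.

$343.34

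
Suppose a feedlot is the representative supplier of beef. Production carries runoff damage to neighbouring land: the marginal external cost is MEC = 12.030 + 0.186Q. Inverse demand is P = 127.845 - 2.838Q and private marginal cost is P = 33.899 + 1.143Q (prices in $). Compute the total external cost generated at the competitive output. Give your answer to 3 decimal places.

Market equilibrium (private): 33.899 + 1.143Q = 127.845 - 2.838Q → Q_m = 23.5986.
Total external cost = ∫₀^{Q_m} (12.030 + 0.186Q) dQ = 12.030×23.5986 + ½×0.186×23.5986² = 335.6823.

$335.682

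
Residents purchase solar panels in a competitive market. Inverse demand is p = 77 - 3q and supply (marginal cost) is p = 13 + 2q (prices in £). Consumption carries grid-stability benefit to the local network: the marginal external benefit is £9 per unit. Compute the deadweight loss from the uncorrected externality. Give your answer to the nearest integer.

Market equilibrium (private): 13 + 2q = 77 - 3q → q_m = 12.8000.
Social marginal benefit = demand + MEB = 86 - 3q.
Set SMB = MC: 86 - 3q = 13 + 2q → q* = 14.6000.
Height of the DWL triangle at q_m is SMB(q_m) − MC(q_m) = MEB(q_m) = 9.0000.
DWL = ½ × 1.8000 × 9.0000 = 8.1000.

DWL = £8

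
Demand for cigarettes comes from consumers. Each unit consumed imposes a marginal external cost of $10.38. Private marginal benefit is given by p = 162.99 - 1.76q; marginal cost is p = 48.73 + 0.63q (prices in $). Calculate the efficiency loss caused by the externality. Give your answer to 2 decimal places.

DWL = $22.54

Market equilibrium (private): 48.73 + 0.63q = 162.99 - 1.76q → q_m = 47.8075.
Social marginal benefit = demand − MEC = 152.61 - 1.76q.
Set SMB = MC: 152.61 - 1.76q = 48.73 + 0.63q → q* = 43.4644.
The welfare-loss triangle has base |q_m − q*| and height MEC(q_m) (the vertical gap between SMB and MC is zero at q* and MEC at q_m).
DWL = ½ × 4.3431 × 10.3800 = 22.5407.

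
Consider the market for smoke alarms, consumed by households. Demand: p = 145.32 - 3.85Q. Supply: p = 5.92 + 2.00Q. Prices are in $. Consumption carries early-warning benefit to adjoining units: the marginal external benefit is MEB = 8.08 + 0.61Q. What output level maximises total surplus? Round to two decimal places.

Q* = 28.15

Social marginal benefit = demand + MEB = 153.40 - 3.24Q.
Set SMB = MC: 153.40 - 3.24Q = 5.92 + 2.00Q → Q* = 28.1450.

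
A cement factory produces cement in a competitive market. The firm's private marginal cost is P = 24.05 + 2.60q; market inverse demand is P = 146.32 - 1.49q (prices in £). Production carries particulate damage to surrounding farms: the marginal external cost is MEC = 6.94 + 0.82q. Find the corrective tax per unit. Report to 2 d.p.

Social marginal cost = private MC + MEC = 30.99 + 3.42q.
Set SMC = demand: 30.99 + 3.42q = 146.32 - 1.49q → q* = 23.4888.
The Pigouvian tax equals MEC at q*: 6.94 + 0.82×23.4888 = 26.2008.

tax = £26.20 per unit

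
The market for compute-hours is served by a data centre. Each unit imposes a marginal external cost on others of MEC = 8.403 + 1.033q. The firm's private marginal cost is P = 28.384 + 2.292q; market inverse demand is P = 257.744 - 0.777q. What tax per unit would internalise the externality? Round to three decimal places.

Social marginal cost = private MC + MEC = 36.787 + 3.325q.
Set SMC = demand: 36.787 + 3.325q = 257.744 - 0.777q → q* = 53.8657.
The Pigouvian tax equals MEC at q*: 8.403 + 1.033×53.8657 = 64.0463.

tax = 64.046 per unit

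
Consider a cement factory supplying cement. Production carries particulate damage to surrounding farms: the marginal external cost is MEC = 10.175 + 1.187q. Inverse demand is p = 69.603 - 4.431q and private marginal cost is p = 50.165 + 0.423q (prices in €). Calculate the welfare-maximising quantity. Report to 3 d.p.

q* = 1.533

Social marginal cost = private MC + MEC = 60.340 + 1.610q.
Set SMC = demand: 60.340 + 1.610q = 69.603 - 4.431q → q* = 1.5334.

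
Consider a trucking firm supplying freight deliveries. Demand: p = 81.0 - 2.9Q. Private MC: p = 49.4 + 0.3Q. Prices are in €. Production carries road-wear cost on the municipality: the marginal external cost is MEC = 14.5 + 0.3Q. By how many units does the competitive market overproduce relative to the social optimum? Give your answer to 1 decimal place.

Market equilibrium (private): 49.4 + 0.3Q = 81.0 - 2.9Q → Q_m = 9.8750.
Social marginal cost = private MC + MEC = 63.9 + 0.6Q.
Set SMC = demand: 63.9 + 0.6Q = 81.0 - 2.9Q → Q* = 4.8857.
Gap = |9.8750 − 4.8857| = 4.9893.

5.0 units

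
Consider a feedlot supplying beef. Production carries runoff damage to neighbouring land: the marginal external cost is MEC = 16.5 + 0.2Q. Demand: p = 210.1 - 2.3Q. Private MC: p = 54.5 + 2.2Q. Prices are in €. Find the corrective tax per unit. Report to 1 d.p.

tax = €22.4 per unit

Social marginal cost = private MC + MEC = 71.0 + 2.4Q.
Set SMC = demand: 71.0 + 2.4Q = 210.1 - 2.3Q → Q* = 29.5957.
The Pigouvian tax equals MEC at Q*: 16.5 + 0.2×29.5957 = 22.4191.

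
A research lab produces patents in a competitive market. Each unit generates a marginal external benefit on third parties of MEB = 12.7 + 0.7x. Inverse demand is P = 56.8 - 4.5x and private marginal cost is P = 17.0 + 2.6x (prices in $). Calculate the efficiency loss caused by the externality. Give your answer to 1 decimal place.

DWL = $21.6

Market equilibrium (private): 17.0 + 2.6x = 56.8 - 4.5x → x_m = 5.6056.
Social marginal cost = private MC − MEB = 4.3 + 1.9x.
Set SMC = demand: 4.3 + 1.9x = 56.8 - 4.5x → x* = 8.2031.
Height of the DWL triangle at x_m is demand(x_m) − SMC(x_m) = MEB(x_m) = 16.6239.
DWL = ½ × 2.5975 × 16.6239 = 21.5903.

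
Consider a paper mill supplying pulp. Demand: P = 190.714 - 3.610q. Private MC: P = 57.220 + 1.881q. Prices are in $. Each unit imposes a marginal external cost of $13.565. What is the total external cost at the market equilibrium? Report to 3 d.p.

Market equilibrium (private): 57.220 + 1.881q = 190.714 - 3.610q → q_m = 24.3114.
Total external cost = MEC × q_m = 13.565 × 24.3114 = 329.7841.

$329.784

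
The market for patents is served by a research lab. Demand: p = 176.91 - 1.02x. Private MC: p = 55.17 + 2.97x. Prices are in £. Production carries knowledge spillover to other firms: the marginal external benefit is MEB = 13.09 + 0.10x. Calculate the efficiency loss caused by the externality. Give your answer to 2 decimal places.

DWL = £33.49

Market equilibrium (private): 55.17 + 2.97x = 176.91 - 1.02x → x_m = 30.5113.
Social marginal cost = private MC − MEB = 42.08 + 2.87x.
Set SMC = demand: 42.08 + 2.87x = 176.91 - 1.02x → x* = 34.6607.
The loss is the area between SMC and demand from x* to x_m; with linear curves that's a triangle of height MEB(x_m).
DWL = ½ × 4.1494 × 16.1411 = 33.4879.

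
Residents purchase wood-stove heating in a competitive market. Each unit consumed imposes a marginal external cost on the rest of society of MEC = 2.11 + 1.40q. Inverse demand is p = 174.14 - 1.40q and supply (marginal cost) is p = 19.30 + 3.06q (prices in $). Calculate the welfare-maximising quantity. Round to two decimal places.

Social marginal benefit = demand − MEC = 172.03 - 2.80q.
Set SMB = MC: 172.03 - 2.80q = 19.30 + 3.06q → q* = 26.0631.

q* = 26.06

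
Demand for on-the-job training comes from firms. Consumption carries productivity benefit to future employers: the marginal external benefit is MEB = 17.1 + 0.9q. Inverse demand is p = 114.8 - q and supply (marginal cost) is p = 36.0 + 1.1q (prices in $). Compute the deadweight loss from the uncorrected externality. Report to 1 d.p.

Market equilibrium (private): 36.0 + 1.1q = 114.8 - q → q_m = 37.5238.
Social marginal benefit = demand + MEB = 131.9 - 0.1q.
Set SMB = MC: 131.9 - 0.1q = 36.0 + 1.1q → q* = 79.9167.
Height of the DWL triangle at q_m is SMB(q_m) − MC(q_m) = MEB(q_m) = 50.8714.
DWL = ½ × 42.3929 × 50.8714 = 1078.2931.

DWL = $1078.3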